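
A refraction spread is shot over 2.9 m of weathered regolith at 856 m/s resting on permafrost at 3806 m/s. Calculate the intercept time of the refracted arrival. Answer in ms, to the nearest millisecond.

θ_c = arcsin(V₁/V₂) = arcsin(856/3806) = 13.00°; cos θ_c = 0.9744.
tᵢ = 2h·cos θ_c / V₁ = 2·2.9·0.9744 / 856 = 0.00660 s.

7 ms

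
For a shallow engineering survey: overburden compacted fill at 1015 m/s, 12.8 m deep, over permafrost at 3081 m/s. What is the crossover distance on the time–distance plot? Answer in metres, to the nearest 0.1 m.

36.0 m

θ_c = arcsin(1015/3081) = 19.23°, so cos θ_c = 0.9442 and tᵢ = 2h cos θ_c/V₁ = 0.0238 s.
At crossover x/V₁ = x/V₂ + tᵢ ⇒ x = tᵢ/(1/V₁ − 1/V₂) = 0.02381/(9.8522e-04 − 3.2457e-04) = 36.05 m.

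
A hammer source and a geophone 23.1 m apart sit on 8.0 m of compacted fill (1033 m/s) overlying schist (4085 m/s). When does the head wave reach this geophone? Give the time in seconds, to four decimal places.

θ_c = arcsin(V₁/V₂) = arcsin(1033/4085) = 14.65°, cos θ_c = 0.9675.
Intercept time tᵢ = 2h cos θ_c / V₁ = 2·8.0·0.9675/1033 = 0.01499 s.
t = x/V₂ + tᵢ = 23.1/4085 + 0.01499 = 0.02064 s.

0.0206 s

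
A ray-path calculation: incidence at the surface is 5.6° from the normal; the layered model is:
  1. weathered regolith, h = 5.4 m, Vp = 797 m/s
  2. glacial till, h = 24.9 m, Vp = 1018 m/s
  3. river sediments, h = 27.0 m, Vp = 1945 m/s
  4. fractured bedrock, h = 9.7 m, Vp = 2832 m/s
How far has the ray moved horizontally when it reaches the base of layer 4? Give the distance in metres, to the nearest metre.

14 m

Apply Snell's law at each interface; in layer i the horizontal offset is hᵢ·tan θᵢ.
Layer 1: θ = 5.60°; offset = 5.4·tan 5.60° = 0.529 m.
Layer 2: sin θ = 1018·sin 5.6°/797 = 0.1246, θ = 7.16°; offset = 24.9·tan 7.16° = 3.128 m.
Layer 3: sin θ = 1945·sin 5.6°/797 = 0.2381, θ = 13.78°; offset = 27.0·tan 13.78° = 6.620 m.
Layer 4: sin θ = 2832·sin 5.6°/797 = 0.3467, θ = 20.29°; offset = 9.7·tan 20.29° = 3.586 m.
Σ offsets = 13.864 m.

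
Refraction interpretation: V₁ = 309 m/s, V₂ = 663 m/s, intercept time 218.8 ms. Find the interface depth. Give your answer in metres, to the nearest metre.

θ_c = arcsin(309/663) = 27.78°; cos θ_c = 0.8848.
tᵢ = 2h cos θ_c/V₁ ⇒ h = tᵢ·V₁/(2 cos θ_c) = 0.2188·309/(2·0.8848) = 38.21 m.

38 m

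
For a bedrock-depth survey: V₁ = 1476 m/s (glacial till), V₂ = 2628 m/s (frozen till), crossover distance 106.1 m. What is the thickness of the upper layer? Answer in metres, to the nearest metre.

x_cross = 2h·√((V₂+V₁)/(V₂−V₁)) → h = x_cross / (2·√((V₂+V₁)/(V₂−V₁))).
√((V₂+V₁)/(V₂−V₁)) = √((2628+1476)/(2628−1476)) = 1.8875.
h = 106.1 / (2·1.8875) = 28.11 m.

28 m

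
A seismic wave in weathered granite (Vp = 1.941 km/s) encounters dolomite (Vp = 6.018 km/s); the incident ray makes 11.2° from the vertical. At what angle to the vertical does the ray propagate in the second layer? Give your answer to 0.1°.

Snell's law: sin θ₂ = (V₂/V₁)·sin θ₁ = (6.018/1.941)·sin 11.2° = 0.6022.
θ₂ = sin⁻¹(0.6022) = 37.03° (from vertical).

37.0°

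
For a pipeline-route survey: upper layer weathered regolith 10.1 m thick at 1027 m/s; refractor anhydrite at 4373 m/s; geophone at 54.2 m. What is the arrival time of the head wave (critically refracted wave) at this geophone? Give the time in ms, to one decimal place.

31.5 ms

t = x/V₂ + 2h·√(V₂²−V₁²)/(V₁V₂).
√(V₂²−V₁²) = √(4373²−1027²) = 4250.7 m/s; delay term = 2·10.1·4250.7/(1027·4373) = 0.01912 s.
t = 54.2/4373 + 0.01912 = 0.03151 s.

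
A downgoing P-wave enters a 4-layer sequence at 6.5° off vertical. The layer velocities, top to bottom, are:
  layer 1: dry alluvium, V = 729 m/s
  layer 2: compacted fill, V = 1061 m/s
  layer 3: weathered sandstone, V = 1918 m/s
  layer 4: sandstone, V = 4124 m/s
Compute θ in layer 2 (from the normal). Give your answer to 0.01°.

Ray parameter p = sin 6.5° / 729 = 1.5529e-04 s/m.
sin θ_2 = p·V_2 = 1.5529e-04 × 1061 = 0.1648.
θ_2 = arcsin 0.1648 = 9.48°.

9.48°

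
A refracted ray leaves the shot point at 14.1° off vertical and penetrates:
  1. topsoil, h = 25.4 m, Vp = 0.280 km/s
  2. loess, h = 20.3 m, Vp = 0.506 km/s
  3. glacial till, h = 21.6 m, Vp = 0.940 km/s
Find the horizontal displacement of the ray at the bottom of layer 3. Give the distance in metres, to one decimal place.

Apply Snell's law at each interface; in layer i the horizontal offset is hᵢ·tan θᵢ.
Layer 1: θ = 14.10°; offset = 25.4·tan 14.10° = 6.380 m.
Layer 2: sin θ = 0.506·sin 14.1°/0.280 = 0.4402, θ = 26.12°; offset = 20.3·tan 26.12° = 9.954 m.
Layer 3: sin θ = 0.940·sin 14.1°/0.280 = 0.8179, θ = 54.87°; offset = 21.6·tan 54.87° = 30.700 m.
Total horizontal offset = 47.033 m.

47.0 m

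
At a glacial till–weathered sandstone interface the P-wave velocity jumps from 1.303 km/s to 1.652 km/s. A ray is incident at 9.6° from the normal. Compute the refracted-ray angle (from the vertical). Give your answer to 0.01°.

sin θ₁/V₁ = sin θ₂/V₂ ⇒ sin θ₂ = 1.652·sin 9.6°/1.303 = 1.652·0.1668/1.303 = 0.2114.
θ₂ = sin⁻¹(0.2114) = 12.21° (from vertical).

12.21°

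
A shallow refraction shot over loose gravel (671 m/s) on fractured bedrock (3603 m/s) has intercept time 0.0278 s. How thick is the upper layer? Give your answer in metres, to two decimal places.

θ_c = arcsin(671/3603) = 10.73°; cos θ_c = 0.9825.
tᵢ = 2h cos θ_c/V₁ ⇒ h = tᵢ·V₁/(2 cos θ_c) = 0.0278·671/(2·0.9825) = 9.49 m.

9.49 m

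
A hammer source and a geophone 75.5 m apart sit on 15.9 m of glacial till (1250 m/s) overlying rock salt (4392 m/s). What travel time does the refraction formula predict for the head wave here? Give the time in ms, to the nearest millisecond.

42 ms

t = x/V₂ + 2h·√(V₂²−V₁²)/(V₁V₂).
√(V₂²−V₁²) = √(4392²−1250²) = 4210.4 m/s; delay term = 2·15.9·4210.4/(1250·4392) = 0.02439 s.
t = 75.5/4392 + 0.02439 = 0.04158 s.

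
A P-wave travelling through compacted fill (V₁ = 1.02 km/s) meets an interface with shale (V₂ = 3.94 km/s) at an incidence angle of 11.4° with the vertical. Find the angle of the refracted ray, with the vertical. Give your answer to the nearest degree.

50°

sin θ₁/V₁ = sin θ₂/V₂ ⇒ sin θ₂ = 3.94·sin 11.4°/1.02 = 3.94·0.1977/1.02 = 0.7635.
θ₂ = arcsin 0.7635 = 49.77° from the normal.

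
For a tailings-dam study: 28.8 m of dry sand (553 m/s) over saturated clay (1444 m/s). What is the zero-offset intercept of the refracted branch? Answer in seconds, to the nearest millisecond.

0.096 s

θ_c = arcsin(V₁/V₂) = arcsin(553/1444) = 22.52°; cos θ_c = 0.9238.
tᵢ = 2h·cos θ_c / V₁ = 2·28.8·0.9238 / 553 = 0.09622 s.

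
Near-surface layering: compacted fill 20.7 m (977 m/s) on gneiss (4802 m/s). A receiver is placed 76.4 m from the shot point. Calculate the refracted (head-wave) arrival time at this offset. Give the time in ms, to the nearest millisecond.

57 ms

θ_c = arcsin(V₁/V₂) = arcsin(977/4802) = 11.74°, cos θ_c = 0.9791.
Intercept time tᵢ = 2h cos θ_c / V₁ = 2·20.7·0.9791/977 = 0.04149 s.
t = x/V₂ + tᵢ = 76.4/4802 + 0.04149 = 0.05740 s.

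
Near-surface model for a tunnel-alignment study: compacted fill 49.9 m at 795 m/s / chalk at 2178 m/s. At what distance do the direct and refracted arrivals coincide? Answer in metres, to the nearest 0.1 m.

θ_c = arcsin(795/2178) = 21.41°, so cos θ_c = 0.9310 and tᵢ = 2h cos θ_c/V₁ = 0.1169 s.
At crossover x/V₁ = x/V₂ + tᵢ ⇒ x = tᵢ/(1/V₁ − 1/V₂) = 0.11687/(1.2579e-03 − 4.5914e-04) = 146.32 m.

146.3 m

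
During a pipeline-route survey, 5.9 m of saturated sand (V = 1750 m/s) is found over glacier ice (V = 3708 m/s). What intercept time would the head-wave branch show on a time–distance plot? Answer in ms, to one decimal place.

θ_c = arcsin(V₁/V₂) = arcsin(1750/3708) = 28.16°; cos θ_c = 0.8816.
tᵢ = 2h·cos θ_c / V₁ = 2·5.9·0.8816 / 1750 = 0.00594 s.

5.9 ms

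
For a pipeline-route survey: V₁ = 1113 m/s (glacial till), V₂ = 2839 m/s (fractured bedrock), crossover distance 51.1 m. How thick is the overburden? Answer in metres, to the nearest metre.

17 m

h = (x_cross/2)·√((V₂−V₁)/(V₂+V₁)).
(V₂−V₁)/(V₂+V₁) = (2839−1113)/(2839+1113) = 0.4367; √ = 0.6609.
h = (51.1/2)·0.6609 = 16.89 m.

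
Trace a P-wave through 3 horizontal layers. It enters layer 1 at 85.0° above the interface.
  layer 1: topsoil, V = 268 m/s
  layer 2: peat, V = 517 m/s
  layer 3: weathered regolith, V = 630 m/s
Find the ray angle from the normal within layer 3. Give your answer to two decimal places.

11.82°

From the normal: θ₁ = 90° − 85.0° = 5.0°.
Ray parameter p = sin 5.0° / 268 = 3.2521e-04 s/m.
sin θ_3 = p·V_3 = 3.2521e-04 × 630 = 0.2049.
θ_3 = arcsin 0.2049 = 11.82°.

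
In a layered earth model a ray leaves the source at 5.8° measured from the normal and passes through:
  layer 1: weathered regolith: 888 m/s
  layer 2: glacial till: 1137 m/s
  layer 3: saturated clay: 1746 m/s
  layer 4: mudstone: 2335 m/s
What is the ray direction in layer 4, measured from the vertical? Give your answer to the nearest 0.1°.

Ray parameter p = sin 5.8° / 888 = 1.1380e-04 s/m.
sin θ_4 = p·V_4 = 1.1380e-04 × 2335 = 0.2657.
θ_4 = arcsin 0.2657 = 15.41°.

15.4°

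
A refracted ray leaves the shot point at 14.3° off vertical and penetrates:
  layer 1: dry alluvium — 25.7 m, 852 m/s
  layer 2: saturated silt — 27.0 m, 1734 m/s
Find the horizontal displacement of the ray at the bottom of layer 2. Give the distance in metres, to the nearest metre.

p = sin θ₁/V₁ = sin 14.3°/852 = 2.8990e-04 s/m is conserved through the stack.
Layer 1: θ = 14.30°; offset = 25.7·tan 14.30° = 6.551 m.
Layer 2: sin θ = p·1734 = 0.5027 → θ = 30.18°; offset = 27.0·tan 30.18° = 15.701 m.
Σ offsets = 22.252 m.

22 m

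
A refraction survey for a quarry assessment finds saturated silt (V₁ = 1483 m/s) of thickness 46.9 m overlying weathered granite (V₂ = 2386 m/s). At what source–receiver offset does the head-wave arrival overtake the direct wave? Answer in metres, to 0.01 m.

θ_c = arcsin(1483/2386) = 38.43°, so cos θ_c = 0.7834 and tᵢ = 2h cos θ_c/V₁ = 0.0495 s.
At crossover x/V₁ = x/V₂ + tᵢ ⇒ x = tᵢ/(1/V₁ − 1/V₂) = 0.04955/(6.7431e-04 − 4.1911e-04) = 194.16 m.

194.16 m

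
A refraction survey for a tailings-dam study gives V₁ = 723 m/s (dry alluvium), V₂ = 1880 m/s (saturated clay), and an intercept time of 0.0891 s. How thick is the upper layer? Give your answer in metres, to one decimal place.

34.9 m

θ_c = arcsin(723/1880) = 22.62°; cos θ_c = 0.9231.
tᵢ = 2h cos θ_c/V₁ ⇒ h = tᵢ·V₁/(2 cos θ_c) = 0.0891·723/(2·0.9231) = 34.89 m.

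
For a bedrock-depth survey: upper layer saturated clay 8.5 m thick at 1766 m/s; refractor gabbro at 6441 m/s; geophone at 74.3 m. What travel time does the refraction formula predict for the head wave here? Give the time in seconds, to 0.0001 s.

0.0208 s

θ_c = arcsin(V₁/V₂) = arcsin(1766/6441) = 15.91°, cos θ_c = 0.9617.
Intercept time tᵢ = 2h cos θ_c / V₁ = 2·8.5·0.9617/1766 = 0.00926 s.
t = x/V₂ + tᵢ = 74.3/6441 + 0.00926 = 0.02079 s.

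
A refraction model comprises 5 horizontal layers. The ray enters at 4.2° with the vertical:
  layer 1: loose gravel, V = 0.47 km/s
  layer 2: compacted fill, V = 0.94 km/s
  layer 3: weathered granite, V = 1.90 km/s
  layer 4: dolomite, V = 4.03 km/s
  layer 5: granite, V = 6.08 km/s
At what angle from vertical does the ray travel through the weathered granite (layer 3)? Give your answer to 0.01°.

17.22°

Ray parameter p = sin 4.2° / 0.47 = 1.5583e-01 s/km.
sin θ_3 = p·V_3 = 1.5583e-01 × 1.90 = 0.2961.
θ_3 = arcsin 0.2961 = 17.22°.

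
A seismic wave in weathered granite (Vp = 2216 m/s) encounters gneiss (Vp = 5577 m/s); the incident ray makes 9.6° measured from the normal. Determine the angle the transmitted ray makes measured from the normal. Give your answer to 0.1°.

Snell's law: sin θ₂ = (V₂/V₁)·sin θ₁ = (5577/2216)·sin 9.6° = 0.4197.
θ₂ = sin⁻¹(0.4197) = 24.82° (from vertical).

24.8°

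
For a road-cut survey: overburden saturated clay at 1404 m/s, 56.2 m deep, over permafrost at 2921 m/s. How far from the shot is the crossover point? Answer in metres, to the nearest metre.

θ_c = arcsin(1404/2921) = 28.73°, so cos θ_c = 0.8769 and tᵢ = 2h cos θ_c/V₁ = 0.0702 s.
At crossover x/V₁ = x/V₂ + tᵢ ⇒ x = tᵢ/(1/V₁ − 1/V₂) = 0.07020/(7.1225e-04 − 3.4235e-04) = 189.79 m.

190 m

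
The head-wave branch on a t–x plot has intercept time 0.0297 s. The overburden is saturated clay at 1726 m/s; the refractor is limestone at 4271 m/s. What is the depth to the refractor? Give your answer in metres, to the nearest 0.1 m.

28.0 m

h = tᵢ·V₁·V₂ / (2·√(V₂²−V₁²)).
√(V₂²−V₁²) = √(4271² − 1726²) = 3906.7 m/s.
h = 0.0297 s × 1726 × 4271 / (2 × 3906.7) = 28.02 m.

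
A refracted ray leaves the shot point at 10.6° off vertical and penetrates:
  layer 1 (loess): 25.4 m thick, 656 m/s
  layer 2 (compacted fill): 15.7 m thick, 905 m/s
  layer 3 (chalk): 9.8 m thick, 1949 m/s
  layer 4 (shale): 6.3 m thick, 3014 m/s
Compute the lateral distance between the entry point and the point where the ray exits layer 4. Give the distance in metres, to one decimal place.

p = sin θ₁/V₁ = sin 10.6°/656 = 2.8041e-04 s/m is conserved through the stack.
Layer 1: θ = 10.60°; offset = 25.4·tan 10.60° = 4.753 m.
Layer 2: sin θ = p·905 = 0.2538 → θ = 14.70°; offset = 15.7·tan 14.70° = 4.119 m.
Layer 3: sin θ = p·1949 = 0.5465 → θ = 33.13°; offset = 9.8·tan 33.13° = 6.396 m.
Layer 4: sin θ = p·3014 = 0.8452 → θ = 57.69°; offset = 6.3·tan 57.69° = 9.962 m.
Σ offsets = 25.230 m.

25.2 m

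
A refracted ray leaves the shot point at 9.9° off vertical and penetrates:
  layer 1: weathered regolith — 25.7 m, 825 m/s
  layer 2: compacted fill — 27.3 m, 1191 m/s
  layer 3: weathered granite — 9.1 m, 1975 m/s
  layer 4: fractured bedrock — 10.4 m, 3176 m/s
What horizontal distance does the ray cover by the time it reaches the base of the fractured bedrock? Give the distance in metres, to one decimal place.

24.8 m

Ray parameter p = sin 9.9° / 825 m/s = 2.0840e-04 s/m.
Layer 1: θ = 9.90°; offset = 25.7·tan 9.90° = 4.485 m.
Layer 2: sin θ = p·1191 = 0.2482 → θ = 14.37°; offset = 27.3·tan 14.37° = 6.995 m.
Layer 3: sin θ = p·1975 = 0.4116 → θ = 24.30°; offset = 9.1·tan 24.30° = 4.110 m.
Layer 4: sin θ = p·3176 = 0.6619 → θ = 41.44°; offset = 10.4·tan 41.44° = 9.183 m.
Summing the layer offsets gives 24.773 m.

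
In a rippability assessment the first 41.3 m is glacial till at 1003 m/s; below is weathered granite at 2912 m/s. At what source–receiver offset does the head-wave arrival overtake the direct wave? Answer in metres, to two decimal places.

x_cross = 2h·√((V₂+V₁)/(V₂−V₁)).
(V₂+V₁)/(V₂−V₁) = (2912+1003)/(2912−1003) = 2.0508; √ = 1.4321.
x_cross = 2·41.3·1.4321 = 118.29 m.

118.29 m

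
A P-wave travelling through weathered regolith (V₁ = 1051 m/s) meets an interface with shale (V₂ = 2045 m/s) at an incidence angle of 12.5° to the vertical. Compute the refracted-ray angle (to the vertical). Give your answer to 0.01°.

sin θ₁/V₁ = sin θ₂/V₂ ⇒ sin θ₂ = 2045·sin 12.5°/1051 = 2045·0.2164/1051 = 0.4211.
θ₂ = arcsin 0.4211 = 24.91° from the normal.

24.91°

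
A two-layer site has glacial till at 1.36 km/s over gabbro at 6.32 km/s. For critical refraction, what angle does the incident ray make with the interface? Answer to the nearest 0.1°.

77.6°

At critical incidence the refracted ray runs along the interface (θ₂ = 90°), so sin θ_c = V₁/V₂.
θ_c = arcsin(1.36/6.32) = arcsin 0.2152 = 12.43°.
Measured from the interface: 90° − 12.43° = 77.57°.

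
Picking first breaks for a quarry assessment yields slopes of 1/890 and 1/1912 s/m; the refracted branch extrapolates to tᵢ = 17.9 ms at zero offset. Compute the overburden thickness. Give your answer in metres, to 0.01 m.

h = tᵢ·V₁·V₂ / (2·√(V₂²−V₁²)).
√(V₂²−V₁²) = √(1912² − 890²) = 1692.2 m/s.
h = 0.0179 s × 890 × 1912 / (2 × 1692.2) = 9.00 m.

9.00 m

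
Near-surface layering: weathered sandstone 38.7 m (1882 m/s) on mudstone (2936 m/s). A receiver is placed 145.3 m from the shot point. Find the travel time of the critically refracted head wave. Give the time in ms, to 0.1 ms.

t = x/V₂ + 2h·√(V₂²−V₁²)/(V₁V₂).
√(V₂²−V₁²) = √(2936²−1882²) = 2253.5 m/s; delay term = 2·38.7·2253.5/(1882·2936) = 0.03157 s.
t = 145.3/2936 + 0.03157 = 0.08106 s.

81.1 ms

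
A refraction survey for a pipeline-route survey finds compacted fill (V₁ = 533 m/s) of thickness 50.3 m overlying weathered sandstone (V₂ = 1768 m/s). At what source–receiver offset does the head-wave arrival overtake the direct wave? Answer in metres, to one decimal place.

θ_c = arcsin(533/1768) = 17.55°, so cos θ_c = 0.9535 and tᵢ = 2h cos θ_c/V₁ = 0.1800 s.
At crossover x/V₁ = x/V₂ + tᵢ ⇒ x = tᵢ/(1/V₁ − 1/V₂) = 0.17996/(1.8762e-03 − 5.6561e-04) = 137.32 m.

137.3 m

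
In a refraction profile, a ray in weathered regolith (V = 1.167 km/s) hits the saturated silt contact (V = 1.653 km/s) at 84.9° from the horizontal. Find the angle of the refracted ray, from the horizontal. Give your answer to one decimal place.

Convert to the normal: θ₁ = 90° − 84.9° = 5.1°.
sin θ₁/V₁ = sin θ₂/V₂ ⇒ sin θ₂ = 1.653·sin 5.1°/1.167 = 1.653·0.0889/1.167 = 0.1259.
θ₂ = arcsin 0.1259 = 7.23° from the normal.
From the interface: 90° − 7.23° = 82.77°.

82.8°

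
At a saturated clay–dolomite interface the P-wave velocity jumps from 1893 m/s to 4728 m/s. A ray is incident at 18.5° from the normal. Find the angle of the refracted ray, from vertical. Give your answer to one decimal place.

Snell's law: sin θ₂ = (V₂/V₁)·sin θ₁ = (4728/1893)·sin 18.5° = 0.7925.
θ₂ = sin⁻¹(0.7925) = 52.42° (from vertical).

52.4°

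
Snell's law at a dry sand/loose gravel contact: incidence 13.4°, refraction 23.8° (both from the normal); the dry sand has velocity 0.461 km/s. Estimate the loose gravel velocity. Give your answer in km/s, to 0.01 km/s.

Snell's law: sin 13.4°/V₁ = sin 23.8°/V₂.
V₂ = V₁·sin 23.8°/sin 13.4° = 0.461 × 1.7413 = 0.80 km/s.

0.80 km/s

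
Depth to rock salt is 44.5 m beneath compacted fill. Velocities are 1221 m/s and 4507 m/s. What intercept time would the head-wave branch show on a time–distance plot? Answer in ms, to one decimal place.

70.2 ms

tᵢ = 2h·√(V₂²−V₁²)/(V₁V₂).
√(V₂²−V₁²) = √(4507²−1221²) = 4338.5 m/s.
tᵢ = 2·44.5·4338.5/(1221·4507) = 0.07017 s.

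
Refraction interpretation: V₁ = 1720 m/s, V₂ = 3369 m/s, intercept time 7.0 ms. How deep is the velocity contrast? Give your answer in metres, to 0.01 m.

7.00 m

h = tᵢ·V₁·V₂ / (2·√(V₂²−V₁²)).
√(V₂²−V₁²) = √(3369² − 1720²) = 2896.9 m/s.
h = 0.007 s × 1720 × 3369 / (2 × 2896.9) = 7.00 m.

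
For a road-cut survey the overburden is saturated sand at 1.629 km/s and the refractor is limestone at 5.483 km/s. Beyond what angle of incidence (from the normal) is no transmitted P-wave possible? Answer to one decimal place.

17.3°

At critical incidence the refracted ray runs along the interface (θ₂ = 90°), so sin θ_c = V₁/V₂.
θ_c = arcsin(1.629/5.483) = arcsin 0.2971 = 17.28°.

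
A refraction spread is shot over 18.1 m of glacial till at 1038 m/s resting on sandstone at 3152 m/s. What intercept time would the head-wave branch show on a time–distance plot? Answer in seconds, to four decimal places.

0.0329 s

tᵢ = 2h·√(V₂²−V₁²)/(V₁V₂).
√(V₂²−V₁²) = √(3152²−1038²) = 2976.2 m/s.
tᵢ = 2·18.1·2976.2/(1038·3152) = 0.03293 s.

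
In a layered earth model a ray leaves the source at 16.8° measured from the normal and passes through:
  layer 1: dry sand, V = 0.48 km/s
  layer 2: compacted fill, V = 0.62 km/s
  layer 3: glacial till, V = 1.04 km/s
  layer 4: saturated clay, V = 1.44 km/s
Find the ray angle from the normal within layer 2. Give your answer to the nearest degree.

Ray parameter p = sin 16.8° / 0.48 = 6.0215e-01 s/km.
sin θ_2 = p·V_2 = 6.0215e-01 × 0.62 = 0.3733.
θ_2 = 21.92° from the vertical.

22°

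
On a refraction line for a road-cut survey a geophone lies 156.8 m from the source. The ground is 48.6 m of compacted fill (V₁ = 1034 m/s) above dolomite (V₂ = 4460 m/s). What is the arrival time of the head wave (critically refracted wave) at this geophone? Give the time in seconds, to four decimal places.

0.1266 s

θ_c = arcsin(V₁/V₂) = arcsin(1034/4460) = 13.41°, cos θ_c = 0.9728.
Intercept time tᵢ = 2h cos θ_c / V₁ = 2·48.6·0.9728/1034 = 0.09144 s.
t = x/V₂ + tᵢ = 156.8/4460 + 0.09144 = 0.12660 s.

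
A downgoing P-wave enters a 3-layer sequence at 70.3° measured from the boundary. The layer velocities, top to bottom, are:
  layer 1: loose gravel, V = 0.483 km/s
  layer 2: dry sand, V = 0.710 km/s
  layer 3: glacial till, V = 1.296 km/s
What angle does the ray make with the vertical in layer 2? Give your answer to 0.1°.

29.7°

From the normal: θ₁ = 90° − 70.3° = 19.7°.
Snell's law across each interface conserves sin θ / V, so sin θ_2 = V_2·sin θ₁/V₁.
sin θ_2 = 0.710 × sin 19.7° / 0.483 = 0.4955.
θ_2 = 29.70° from the vertical.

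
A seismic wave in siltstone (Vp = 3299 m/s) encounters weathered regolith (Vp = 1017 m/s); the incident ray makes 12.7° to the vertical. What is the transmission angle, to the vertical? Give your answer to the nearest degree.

4°

sin θ₁/V₁ = sin θ₂/V₂ ⇒ sin θ₂ = 1017·sin 12.7°/3299 = 1017·0.2198/3299 = 0.0678.
θ₂ = arcsin 0.0678 = 3.89° from the normal.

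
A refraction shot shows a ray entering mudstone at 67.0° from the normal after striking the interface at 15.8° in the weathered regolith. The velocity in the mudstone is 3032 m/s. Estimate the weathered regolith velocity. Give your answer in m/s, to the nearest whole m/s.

897 m/s

Snell's law: sin 15.8°/V₁ = sin 67.0°/V₂.
V₁ = V₂·sin 15.8°/sin 67.0° = 3032 × 0.2958 = 896.85 m/s.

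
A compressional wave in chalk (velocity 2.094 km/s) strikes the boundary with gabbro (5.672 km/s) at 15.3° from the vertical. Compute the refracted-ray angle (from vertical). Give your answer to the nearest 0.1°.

Snell's law: sin θ₂ = (V₂/V₁)·sin θ₁ = (5.672/2.094)·sin 15.3° = 0.7148.
θ₂ = arcsin 0.7148 = 45.62° from the normal.

45.6°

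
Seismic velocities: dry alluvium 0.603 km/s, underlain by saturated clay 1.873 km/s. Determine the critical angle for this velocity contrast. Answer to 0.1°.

Critical incidence: sin θ_c = V₁/V₂ = 0.603/1.873 = 0.3219.
θ_c = arcsin 0.3219 = 18.78°.

18.8°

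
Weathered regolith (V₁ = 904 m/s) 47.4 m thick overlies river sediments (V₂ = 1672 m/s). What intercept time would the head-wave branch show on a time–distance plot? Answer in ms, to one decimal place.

θ_c = arcsin(V₁/V₂) = arcsin(904/1672) = 32.73°; cos θ_c = 0.8412.
tᵢ = 2h·cos θ_c / V₁ = 2·47.4·0.8412 / 904 = 0.08822 s.

88.2 ms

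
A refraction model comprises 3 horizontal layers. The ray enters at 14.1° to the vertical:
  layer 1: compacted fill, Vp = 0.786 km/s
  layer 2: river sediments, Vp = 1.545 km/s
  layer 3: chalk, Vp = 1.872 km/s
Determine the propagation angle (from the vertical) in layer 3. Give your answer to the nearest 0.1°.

35.5°

Ray parameter p = sin 14.1° / 0.786 = 3.0994e-01 s/km.
sin θ_3 = p·V_3 = 3.0994e-01 × 1.872 = 0.5802.
θ_3 = 35.47° from the vertical.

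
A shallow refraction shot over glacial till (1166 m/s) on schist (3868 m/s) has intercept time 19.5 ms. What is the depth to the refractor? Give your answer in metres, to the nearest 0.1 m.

θ_c = arcsin(1166/3868) = 17.54°; cos θ_c = 0.9535.
tᵢ = 2h cos θ_c/V₁ ⇒ h = tᵢ·V₁/(2 cos θ_c) = 0.0195·1166/(2·0.9535) = 11.92 m.

11.9 m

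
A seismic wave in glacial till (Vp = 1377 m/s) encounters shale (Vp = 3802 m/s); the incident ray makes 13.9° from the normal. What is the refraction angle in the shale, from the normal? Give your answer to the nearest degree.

42°

sin θ₁/V₁ = sin θ₂/V₂ ⇒ sin θ₂ = 3802·sin 13.9°/1377 = 3802·0.2402/1377 = 0.6633.
θ₂ = sin⁻¹(0.6633) = 41.55° (from vertical).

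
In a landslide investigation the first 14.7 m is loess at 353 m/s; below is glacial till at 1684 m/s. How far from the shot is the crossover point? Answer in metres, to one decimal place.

36.4 m

x_cross = 2h·√((V₂+V₁)/(V₂−V₁)).
(V₂+V₁)/(V₂−V₁) = (1684+353)/(1684−353) = 1.5304; √ = 1.2371.
x_cross = 2·14.7·1.2371 = 36.37 m.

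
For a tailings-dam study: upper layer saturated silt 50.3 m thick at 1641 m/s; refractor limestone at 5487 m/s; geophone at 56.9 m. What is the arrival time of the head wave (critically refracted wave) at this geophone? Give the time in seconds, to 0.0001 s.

0.0689 s

θ_c = arcsin(V₁/V₂) = arcsin(1641/5487) = 17.40°, cos θ_c = 0.9542.
Intercept time tᵢ = 2h cos θ_c / V₁ = 2·50.3·0.9542/1641 = 0.05850 s.
t = x/V₂ + tᵢ = 56.9/5487 + 0.05850 = 0.06887 s.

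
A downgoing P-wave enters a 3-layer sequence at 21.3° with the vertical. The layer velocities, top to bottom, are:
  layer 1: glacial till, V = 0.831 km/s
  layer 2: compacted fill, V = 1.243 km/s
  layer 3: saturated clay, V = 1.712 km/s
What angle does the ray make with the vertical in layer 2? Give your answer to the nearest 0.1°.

32.9°

Snell's law across each interface conserves sin θ / V, so sin θ_2 = V_2·sin θ₁/V₁.
sin θ_2 = 1.243 × sin 21.3° / 0.831 = 0.5433.
θ_2 = arcsin 0.5433 = 32.91°.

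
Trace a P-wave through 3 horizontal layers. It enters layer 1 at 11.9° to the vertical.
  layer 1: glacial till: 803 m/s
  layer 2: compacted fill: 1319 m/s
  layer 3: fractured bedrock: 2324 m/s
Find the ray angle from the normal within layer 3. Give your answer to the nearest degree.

Snell's law across each interface conserves sin θ / V, so sin θ_3 = V_3·sin θ₁/V₁.
sin θ_3 = 2324 × sin 11.9° / 803 = 0.5968.
θ_3 = 36.64° from the vertical.

37°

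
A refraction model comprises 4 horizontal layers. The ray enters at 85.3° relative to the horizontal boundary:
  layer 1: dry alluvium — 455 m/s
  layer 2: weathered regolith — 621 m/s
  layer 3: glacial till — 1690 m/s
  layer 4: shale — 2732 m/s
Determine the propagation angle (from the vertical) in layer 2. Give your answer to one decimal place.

From the normal: θ₁ = 90° − 85.3° = 4.7°.
Snell's law across each interface conserves sin θ / V, so sin θ_2 = V_2·sin θ₁/V₁.
sin θ_2 = 621 × sin 4.7° / 455 = 0.1118.
θ_2 = 6.42° from the vertical.

6.4°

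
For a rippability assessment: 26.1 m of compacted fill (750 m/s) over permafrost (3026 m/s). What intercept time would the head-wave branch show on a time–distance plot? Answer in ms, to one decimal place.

θ_c = arcsin(V₁/V₂) = arcsin(750/3026) = 14.35°; cos θ_c = 0.9688.
tᵢ = 2h·cos θ_c / V₁ = 2·26.1·0.9688 / 750 = 0.06743 s.

67.4 ms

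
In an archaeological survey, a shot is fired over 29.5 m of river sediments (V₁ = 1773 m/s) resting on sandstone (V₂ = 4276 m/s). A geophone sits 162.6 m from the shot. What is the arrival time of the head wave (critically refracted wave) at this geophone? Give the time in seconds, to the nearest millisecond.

t = x/V₂ + 2h·√(V₂²−V₁²)/(V₁V₂).
√(V₂²−V₁²) = √(4276²−1773²) = 3891.1 m/s; delay term = 2·29.5·3891.1/(1773·4276) = 0.03028 s.
t = 162.6/4276 + 0.03028 = 0.06831 s.

0.068 s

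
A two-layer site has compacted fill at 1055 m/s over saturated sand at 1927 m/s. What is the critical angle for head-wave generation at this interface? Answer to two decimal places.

33.19°

At critical incidence the refracted ray runs along the interface (θ₂ = 90°), so sin θ_c = V₁/V₂.
θ_c = arcsin(1055/1927) = arcsin 0.5475 = 33.19°.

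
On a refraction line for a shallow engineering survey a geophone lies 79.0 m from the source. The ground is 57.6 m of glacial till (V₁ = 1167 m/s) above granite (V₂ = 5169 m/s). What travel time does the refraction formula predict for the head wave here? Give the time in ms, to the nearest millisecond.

t = x/V₂ + 2h·√(V₂²−V₁²)/(V₁V₂).
√(V₂²−V₁²) = √(5169²−1167²) = 5035.5 m/s; delay term = 2·57.6·5035.5/(1167·5169) = 0.09617 s.
t = 79.0/5169 + 0.09617 = 0.11145 s.

111 ms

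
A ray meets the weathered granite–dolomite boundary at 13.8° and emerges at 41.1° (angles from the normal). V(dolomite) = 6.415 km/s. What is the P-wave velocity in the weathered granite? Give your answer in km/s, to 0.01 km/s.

2.33 km/s

sin 13.8° = 0.2385; sin 41.1° = 0.6574.
V₁ = V₂·(sin θ₁/sin θ₂) = 6.415·(0.2385/0.6574) = 2.33 km/s.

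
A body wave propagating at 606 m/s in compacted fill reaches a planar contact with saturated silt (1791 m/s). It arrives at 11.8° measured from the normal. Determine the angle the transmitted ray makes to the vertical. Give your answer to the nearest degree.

Snell's law: sin θ₂ = (V₂/V₁)·sin θ₁ = (1791/606)·sin 11.8° = 0.6044.
θ₂ = sin⁻¹(0.6044) = 37.18° (from vertical).

37°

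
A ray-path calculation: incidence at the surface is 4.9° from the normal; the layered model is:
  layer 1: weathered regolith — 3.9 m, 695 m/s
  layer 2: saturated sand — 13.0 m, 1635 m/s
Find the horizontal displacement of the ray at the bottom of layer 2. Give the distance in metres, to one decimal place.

3.0 m

Ray parameter p = sin 4.9° / 695 m/s = 1.2290e-04 s/m.
Layer 1: θ = 4.90°; offset = 3.9·tan 4.90° = 0.334 m.
Layer 2: sin θ = p·1635 = 0.2009 → θ = 11.59°; offset = 13.0·tan 11.59° = 2.667 m.
Σ offsets = 3.001 m.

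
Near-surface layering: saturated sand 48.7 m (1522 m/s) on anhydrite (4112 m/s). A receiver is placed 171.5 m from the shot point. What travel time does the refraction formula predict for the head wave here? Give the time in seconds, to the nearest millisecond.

t = x/V₂ + 2h·√(V₂²−V₁²)/(V₁V₂).
√(V₂²−V₁²) = √(4112²−1522²) = 3820.0 m/s; delay term = 2·48.7·3820.0/(1522·4112) = 0.05945 s.
t = 171.5/4112 + 0.05945 = 0.10116 s.

0.101 s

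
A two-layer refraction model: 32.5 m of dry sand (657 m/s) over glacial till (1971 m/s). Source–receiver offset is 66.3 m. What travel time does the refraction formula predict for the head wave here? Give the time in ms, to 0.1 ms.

t = x/V₂ + 2h·√(V₂²−V₁²)/(V₁V₂).
√(V₂²−V₁²) = √(1971²−657²) = 1858.3 m/s; delay term = 2·32.5·1858.3/(657·1971) = 0.09328 s.
t = 66.3/1971 + 0.09328 = 0.12691 s.

126.9 ms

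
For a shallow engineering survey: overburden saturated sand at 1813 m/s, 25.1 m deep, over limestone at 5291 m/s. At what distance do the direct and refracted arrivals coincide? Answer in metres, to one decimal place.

71.7 m

θ_c = arcsin(1813/5291) = 20.04°, so cos θ_c = 0.9395 and tᵢ = 2h cos θ_c/V₁ = 0.0260 s.
At crossover x/V₁ = x/V₂ + tᵢ ⇒ x = tᵢ/(1/V₁ − 1/V₂) = 0.02601/(5.5157e-04 − 1.8900e-04) = 71.74 m.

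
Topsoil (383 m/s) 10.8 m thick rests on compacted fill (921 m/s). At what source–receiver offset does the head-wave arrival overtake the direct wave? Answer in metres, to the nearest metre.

θ_c = arcsin(383/921) = 24.57°, so cos θ_c = 0.9094 and tᵢ = 2h cos θ_c/V₁ = 0.0513 s.
At crossover x/V₁ = x/V₂ + tᵢ ⇒ x = tᵢ/(1/V₁ − 1/V₂) = 0.05129/(2.6110e-03 − 1.0858e-03) = 33.63 m.

34 m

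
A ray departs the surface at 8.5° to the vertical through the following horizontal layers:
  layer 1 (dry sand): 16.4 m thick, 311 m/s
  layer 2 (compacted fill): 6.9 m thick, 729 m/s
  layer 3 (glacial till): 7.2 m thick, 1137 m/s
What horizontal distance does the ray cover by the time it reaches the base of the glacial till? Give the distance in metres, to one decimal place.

Apply Snell's law at each interface; in layer i the horizontal offset is hᵢ·tan θᵢ.
Layer 1: θ = 8.50°; offset = 16.4·tan 8.50° = 2.451 m.
Layer 2: sin θ = 729·sin 8.5°/311 = 0.3465, θ = 20.27°; offset = 6.9·tan 20.27° = 2.549 m.
Layer 3: sin θ = 1137·sin 8.5°/311 = 0.5404, θ = 32.71°; offset = 7.2·tan 32.71° = 4.624 m.
Summing the layer offsets gives 9.624 m.

9.6 m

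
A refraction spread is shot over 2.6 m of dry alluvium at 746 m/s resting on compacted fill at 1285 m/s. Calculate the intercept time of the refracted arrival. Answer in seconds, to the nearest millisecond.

0.006 s

θ_c = arcsin(V₁/V₂) = arcsin(746/1285) = 35.49°; cos θ_c = 0.8142.
tᵢ = 2h·cos θ_c / V₁ = 2·2.6·0.8142 / 746 = 0.00568 s.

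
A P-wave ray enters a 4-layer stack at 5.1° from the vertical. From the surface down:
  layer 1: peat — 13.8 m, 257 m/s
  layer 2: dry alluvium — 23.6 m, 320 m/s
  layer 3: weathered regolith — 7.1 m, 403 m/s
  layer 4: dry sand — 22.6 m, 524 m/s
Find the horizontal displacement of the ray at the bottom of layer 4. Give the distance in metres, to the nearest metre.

9 m

Apply Snell's law at each interface; in layer i the horizontal offset is hᵢ·tan θᵢ.
Layer 1: θ = 5.10°; offset = 13.8·tan 5.10° = 1.232 m.
Layer 2: sin θ = 320·sin 5.1°/257 = 0.1107, θ = 6.35°; offset = 23.6·tan 6.35° = 2.628 m.
Layer 3: sin θ = 403·sin 5.1°/257 = 0.1394, θ = 8.01°; offset = 7.1·tan 8.01° = 0.999 m.
Layer 4: sin θ = 524·sin 5.1°/257 = 0.1812, θ = 10.44°; offset = 22.6·tan 10.44° = 4.165 m.
Σ offsets = 9.025 m.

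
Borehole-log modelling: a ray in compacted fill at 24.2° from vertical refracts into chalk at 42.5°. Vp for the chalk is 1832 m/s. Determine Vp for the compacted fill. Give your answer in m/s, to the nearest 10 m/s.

1110 m/s

sin 24.2° = 0.4099; sin 42.5° = 0.6756.
V₁ = V₂·(sin θ₁/sin θ₂) = 1832·(0.4099/0.6756) = 1111.59 m/s.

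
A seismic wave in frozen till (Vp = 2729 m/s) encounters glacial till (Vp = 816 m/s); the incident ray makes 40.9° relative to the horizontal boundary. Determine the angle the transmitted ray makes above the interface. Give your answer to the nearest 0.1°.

76.9°

Angle from the normal: 90° − 40.9° = 49.1°.
sin θ₁/V₁ = sin θ₂/V₂ ⇒ sin θ₂ = 816·sin 49.1°/2729 = 816·0.7559/2729 = 0.2260.
θ₂ = sin⁻¹(0.2260) = 13.06° (from vertical).
From the interface: 90° − 13.06° = 76.94°.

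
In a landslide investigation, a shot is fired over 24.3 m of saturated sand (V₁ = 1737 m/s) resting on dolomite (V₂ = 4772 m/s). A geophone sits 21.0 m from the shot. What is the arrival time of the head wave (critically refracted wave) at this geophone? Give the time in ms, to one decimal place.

30.5 ms

θ_c = arcsin(V₁/V₂) = arcsin(1737/4772) = 21.35°, cos θ_c = 0.9314.
Intercept time tᵢ = 2h cos θ_c / V₁ = 2·24.3·0.9314/1737 = 0.02606 s.
t = x/V₂ + tᵢ = 21.0/4772 + 0.02606 = 0.03046 s.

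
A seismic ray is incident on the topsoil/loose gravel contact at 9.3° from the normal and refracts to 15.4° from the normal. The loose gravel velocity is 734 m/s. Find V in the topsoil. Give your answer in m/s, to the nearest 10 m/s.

Snell's law: sin 9.3°/V₁ = sin 15.4°/V₂.
V₁ = V₂·sin 9.3°/sin 15.4° = 734 × 0.6085 = 446.67 m/s.

450 m/s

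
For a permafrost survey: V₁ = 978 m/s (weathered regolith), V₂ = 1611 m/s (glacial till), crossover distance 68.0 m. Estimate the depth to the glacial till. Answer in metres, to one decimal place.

h = (x_cross/2)·√((V₂−V₁)/(V₂+V₁)).
(V₂−V₁)/(V₂+V₁) = (1611−978)/(1611+978) = 0.2445; √ = 0.4945.
h = (68.0/2)·0.4945 = 16.81 m.

16.8 m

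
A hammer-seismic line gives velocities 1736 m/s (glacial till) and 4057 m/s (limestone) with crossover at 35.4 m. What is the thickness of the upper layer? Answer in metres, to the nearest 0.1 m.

11.2 m

h = (x_cross/2)·√((V₂−V₁)/(V₂+V₁)).
(V₂−V₁)/(V₂+V₁) = (4057−1736)/(4057+1736) = 0.4007; √ = 0.6330.
h = (35.4/2)·0.6330 = 11.20 m.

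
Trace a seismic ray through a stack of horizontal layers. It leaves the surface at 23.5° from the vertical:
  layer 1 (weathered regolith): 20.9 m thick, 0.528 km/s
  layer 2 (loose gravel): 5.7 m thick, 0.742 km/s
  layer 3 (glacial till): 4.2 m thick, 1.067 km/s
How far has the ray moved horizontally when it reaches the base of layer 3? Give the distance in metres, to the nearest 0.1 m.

18.7 m

Apply Snell's law at each interface; in layer i the horizontal offset is hᵢ·tan θᵢ.
Layer 1: θ = 23.50°; offset = 20.9·tan 23.50° = 9.088 m.
Layer 2: sin θ = 0.742·sin 23.5°/0.528 = 0.5604, θ = 34.08°; offset = 5.7·tan 34.08° = 3.856 m.
Layer 3: sin θ = 1.067·sin 23.5°/0.528 = 0.8058, θ = 53.69°; offset = 4.2·tan 53.69° = 5.715 m.
Total horizontal offset = 18.659 m.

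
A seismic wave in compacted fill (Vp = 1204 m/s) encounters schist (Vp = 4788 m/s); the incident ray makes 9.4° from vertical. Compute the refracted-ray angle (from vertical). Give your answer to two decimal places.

Snell's law: sin θ₂ = (V₂/V₁)·sin θ₁ = (4788/1204)·sin 9.4° = 0.6495.
θ₂ = sin⁻¹(0.6495) = 40.50° (from vertical).

40.50°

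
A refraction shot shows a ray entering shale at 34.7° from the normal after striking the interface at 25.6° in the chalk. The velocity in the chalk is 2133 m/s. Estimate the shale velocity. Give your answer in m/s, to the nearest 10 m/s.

sin 25.6° = 0.4321; sin 34.7° = 0.5693.
V₂ = V₁·(sin θ₂/sin θ₁) = 2133·(0.5693/0.4321) = 2810.26 m/s.

2810 m/s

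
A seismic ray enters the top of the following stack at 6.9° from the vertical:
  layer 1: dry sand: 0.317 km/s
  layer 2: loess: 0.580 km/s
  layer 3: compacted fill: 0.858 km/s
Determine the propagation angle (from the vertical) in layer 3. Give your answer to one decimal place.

Ray parameter p = sin 6.9° / 0.317 = 3.7898e-01 s/km.
sin θ_3 = p·V_3 = 3.7898e-01 × 0.858 = 0.3252.
θ_3 = arcsin 0.3252 = 18.98°.

19.0°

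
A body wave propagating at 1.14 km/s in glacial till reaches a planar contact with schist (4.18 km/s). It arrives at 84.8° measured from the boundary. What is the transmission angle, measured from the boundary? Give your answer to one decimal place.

Angle from the normal: 90° − 84.8° = 5.2°.
Snell's law: sin θ₂ = (V₂/V₁)·sin θ₁ = (4.18/1.14)·sin 5.2° = 0.3323.
θ₂ = arcsin 0.3323 = 19.41° from the normal.
From the interface: 90° − 19.41° = 70.59°.

70.6°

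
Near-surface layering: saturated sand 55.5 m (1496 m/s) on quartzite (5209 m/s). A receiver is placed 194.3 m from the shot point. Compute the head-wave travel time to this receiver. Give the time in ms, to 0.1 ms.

t = x/V₂ + 2h·√(V₂²−V₁²)/(V₁V₂).
√(V₂²−V₁²) = √(5209²−1496²) = 4989.6 m/s; delay term = 2·55.5·4989.6/(1496·5209) = 0.07107 s.
t = 194.3/5209 + 0.07107 = 0.10837 s.

108.4 ms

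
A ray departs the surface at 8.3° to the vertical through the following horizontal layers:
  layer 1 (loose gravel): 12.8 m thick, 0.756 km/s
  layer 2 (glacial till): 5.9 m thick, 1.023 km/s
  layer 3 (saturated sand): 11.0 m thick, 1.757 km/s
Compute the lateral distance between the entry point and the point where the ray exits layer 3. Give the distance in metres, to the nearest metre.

7 m

p = sin θ₁/V₁ = sin 8.3°/0.756 = 1.9095e-01 s/km is conserved through the stack.
Layer 1: θ = 8.30°; offset = 12.8·tan 8.30° = 1.867 m.
Layer 2: sin θ = p·1.023 = 0.1953 → θ = 11.26°; offset = 5.9·tan 11.26° = 1.175 m.
Layer 3: sin θ = p·1.757 = 0.3355 → θ = 19.60°; offset = 11.0·tan 19.60° = 3.917 m.
Σ offsets = 6.960 m.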